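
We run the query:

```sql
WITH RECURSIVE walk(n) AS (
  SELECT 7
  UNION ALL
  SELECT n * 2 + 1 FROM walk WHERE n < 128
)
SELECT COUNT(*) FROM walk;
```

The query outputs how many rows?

6

Base: n=7.
Iteration 1: 7 < 128 holds -> n = 7 * 2 + 1 = 15.
Iteration 2: 15 < 128 holds -> n = 15 * 2 + 1 = 31.
Iteration 3: 31 < 128 holds -> n = 31 * 2 + 1 = 63.
Iteration 4: 63 < 128 holds -> n = 63 * 2 + 1 = 127.
Iteration 5: 127 < 128 holds -> n = 127 * 2 + 1 = 255.
Iteration 6: 255 < 128 fails; recursion stops.
Total rows emitted: 6.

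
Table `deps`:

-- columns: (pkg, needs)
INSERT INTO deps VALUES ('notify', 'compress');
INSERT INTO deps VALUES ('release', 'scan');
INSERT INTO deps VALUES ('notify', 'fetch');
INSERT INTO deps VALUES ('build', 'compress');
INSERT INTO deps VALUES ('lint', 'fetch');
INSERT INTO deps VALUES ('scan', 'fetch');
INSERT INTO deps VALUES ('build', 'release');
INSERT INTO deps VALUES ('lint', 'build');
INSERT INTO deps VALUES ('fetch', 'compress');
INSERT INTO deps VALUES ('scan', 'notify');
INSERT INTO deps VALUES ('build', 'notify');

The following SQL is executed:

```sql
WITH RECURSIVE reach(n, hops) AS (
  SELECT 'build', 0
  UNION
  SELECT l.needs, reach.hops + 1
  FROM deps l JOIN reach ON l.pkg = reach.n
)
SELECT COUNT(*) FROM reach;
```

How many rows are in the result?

13

Base: (build, hops=0).
Iteration 1: edges from {build} -> (compress, hops=1), (notify, hops=1), (release, hops=1).
Iteration 2: edges from {compress,notify,release} -> (compress, hops=2), (fetch, hops=2), (scan, hops=2).
Iteration 3: edges from {compress,fetch,scan} -> (compress, hops=3), (fetch, hops=3), (notify, hops=3).
Iteration 4: edges from {compress,fetch,notify} -> (compress, hops=4), (fetch, hops=4). [UNION drops 1 duplicate row(s)]
Iteration 5: edges from {compress,fetch} -> (compress, hops=5).
Iteration 6: no outgoing edges from {compress}; recursion stops.
Total rows emitted: 13.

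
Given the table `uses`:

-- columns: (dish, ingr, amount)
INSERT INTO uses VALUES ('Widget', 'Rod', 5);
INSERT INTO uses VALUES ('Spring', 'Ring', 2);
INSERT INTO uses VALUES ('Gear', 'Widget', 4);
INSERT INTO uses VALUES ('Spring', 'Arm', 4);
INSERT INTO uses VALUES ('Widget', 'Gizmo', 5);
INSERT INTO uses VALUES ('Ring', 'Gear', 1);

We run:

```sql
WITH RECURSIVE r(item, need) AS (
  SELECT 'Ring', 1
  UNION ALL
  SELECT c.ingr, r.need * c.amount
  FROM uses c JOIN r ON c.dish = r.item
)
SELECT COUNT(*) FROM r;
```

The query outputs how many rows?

5

Base: (Ring, need=1).
Iteration 1: components of {Ring} -> Gear = 1*1 = 1.
Iteration 2: components of {Gear} -> Widget = 1*4 = 4.
Iteration 3: components of {Widget} -> Gizmo = 4*5 = 20, Rod = 4*5 = 20.
Iteration 4: no further components; recursion stops.
Total rows emitted: 5.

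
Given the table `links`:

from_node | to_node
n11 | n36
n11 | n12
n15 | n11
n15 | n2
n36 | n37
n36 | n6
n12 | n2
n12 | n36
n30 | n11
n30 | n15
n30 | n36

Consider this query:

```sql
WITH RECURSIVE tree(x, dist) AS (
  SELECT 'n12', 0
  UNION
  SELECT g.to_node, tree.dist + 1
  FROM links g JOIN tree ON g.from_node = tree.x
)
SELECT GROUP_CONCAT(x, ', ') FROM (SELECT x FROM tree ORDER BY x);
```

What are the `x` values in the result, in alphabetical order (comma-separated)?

Base: (n12, dist=0).
Iteration 1: edges from {n12} -> (n2, dist=1), (n36, dist=1).
Iteration 2: edges from {n2,n36} -> (n37, dist=2), (n6, dist=2).
Iteration 3: no outgoing edges from {n37,n6}; recursion stops.

n12, n2, n36, n37, n6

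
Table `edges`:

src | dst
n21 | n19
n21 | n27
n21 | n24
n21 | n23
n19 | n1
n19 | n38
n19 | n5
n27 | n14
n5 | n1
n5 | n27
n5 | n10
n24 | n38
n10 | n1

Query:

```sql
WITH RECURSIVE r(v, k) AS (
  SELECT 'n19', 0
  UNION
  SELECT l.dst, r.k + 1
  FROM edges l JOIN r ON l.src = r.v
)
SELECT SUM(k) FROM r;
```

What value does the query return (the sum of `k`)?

Base: (n19, k=0).
Iteration 1: edges from {n19} -> (n1, k=1), (n38, k=1), (n5, k=1).
Iteration 2: edges from {n1,n38,n5} -> (n1, k=2), (n10, k=2), (n27, k=2).
Iteration 3: edges from {n1,n10,n27} -> (n1, k=3), (n14, k=3).
Iteration 4: no outgoing edges from {n1,n14}; recursion stops.
SUM(k) = 0 + 1 + 1 + 1 + 2 + 2 + 2 + 3 + 3 = 15.

15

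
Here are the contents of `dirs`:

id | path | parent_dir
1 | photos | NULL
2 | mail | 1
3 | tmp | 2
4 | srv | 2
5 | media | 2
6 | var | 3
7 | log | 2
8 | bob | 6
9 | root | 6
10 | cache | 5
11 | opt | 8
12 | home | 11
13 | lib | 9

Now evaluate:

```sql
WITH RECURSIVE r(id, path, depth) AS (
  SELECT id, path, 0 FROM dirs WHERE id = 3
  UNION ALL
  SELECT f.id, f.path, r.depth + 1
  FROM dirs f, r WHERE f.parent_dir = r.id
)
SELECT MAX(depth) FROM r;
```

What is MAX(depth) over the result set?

Base: id=3 (tmp) at depth 0.
Iteration 1: rows with parent_dir in {3} -> var (id 6, depth 1).
Iteration 2: rows with parent_dir in {6} -> bob (id 8, depth 2), root (id 9, depth 2).
Iteration 3: rows with parent_dir in {8,9} -> opt (id 11, depth 3), lib (id 13, depth 3).
Iteration 4: rows with parent_dir in {11,13} -> home (id 12, depth 4).
Iteration 5: no rows with parent_dir in {12}; recursion stops.
depth values: 0, 1, 2, 2, 3, 3, 4; the maximum is 4.

4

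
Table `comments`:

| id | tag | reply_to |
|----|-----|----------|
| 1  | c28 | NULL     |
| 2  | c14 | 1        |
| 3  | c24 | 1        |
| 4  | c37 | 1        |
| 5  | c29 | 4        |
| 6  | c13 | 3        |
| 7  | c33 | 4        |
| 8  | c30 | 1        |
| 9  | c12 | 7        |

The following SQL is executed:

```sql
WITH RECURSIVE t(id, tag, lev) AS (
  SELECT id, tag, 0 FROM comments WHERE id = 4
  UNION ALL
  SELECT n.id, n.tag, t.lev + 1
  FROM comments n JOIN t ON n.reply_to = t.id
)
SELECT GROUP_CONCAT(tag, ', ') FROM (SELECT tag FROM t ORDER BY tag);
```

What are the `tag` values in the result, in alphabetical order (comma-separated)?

c12, c29, c33, c37

Base: id=4 (c37) at lev 0.
Iteration 1: rows with reply_to in {4} -> c29 (id 5, lev 1), c33 (id 7, lev 1).
Iteration 2: rows with reply_to in {5,7} -> c12 (id 9, lev 2).
Iteration 3: no rows with reply_to in {9}; recursion stops.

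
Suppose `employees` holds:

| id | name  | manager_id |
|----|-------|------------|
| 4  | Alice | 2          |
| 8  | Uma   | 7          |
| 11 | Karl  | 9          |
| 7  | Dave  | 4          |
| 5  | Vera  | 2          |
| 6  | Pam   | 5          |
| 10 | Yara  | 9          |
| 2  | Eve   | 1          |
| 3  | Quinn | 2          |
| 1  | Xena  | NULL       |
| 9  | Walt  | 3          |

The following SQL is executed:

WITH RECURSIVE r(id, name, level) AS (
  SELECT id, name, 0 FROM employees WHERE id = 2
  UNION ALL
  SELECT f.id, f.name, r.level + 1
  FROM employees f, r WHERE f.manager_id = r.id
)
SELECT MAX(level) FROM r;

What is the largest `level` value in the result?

Base: id=2 (Eve) at level 0.
Iteration 1: rows with manager_id in {2} -> Quinn (id 3, level 1), Alice (id 4, level 1), Vera (id 5, level 1).
Iteration 2: rows with manager_id in {3,4,5} -> Pam (id 6, level 2), Dave (id 7, level 2), Walt (id 9, level 2).
Iteration 3: rows with manager_id in {6,7,9} -> Uma (id 8, level 3), Yara (id 10, level 3), Karl (id 11, level 3).
Iteration 4: no rows with manager_id in {8,10,11}; recursion stops.
level values: 0, 1, 1, 1, 2, 2, 2, 3, 3, 3; the maximum is 3.

3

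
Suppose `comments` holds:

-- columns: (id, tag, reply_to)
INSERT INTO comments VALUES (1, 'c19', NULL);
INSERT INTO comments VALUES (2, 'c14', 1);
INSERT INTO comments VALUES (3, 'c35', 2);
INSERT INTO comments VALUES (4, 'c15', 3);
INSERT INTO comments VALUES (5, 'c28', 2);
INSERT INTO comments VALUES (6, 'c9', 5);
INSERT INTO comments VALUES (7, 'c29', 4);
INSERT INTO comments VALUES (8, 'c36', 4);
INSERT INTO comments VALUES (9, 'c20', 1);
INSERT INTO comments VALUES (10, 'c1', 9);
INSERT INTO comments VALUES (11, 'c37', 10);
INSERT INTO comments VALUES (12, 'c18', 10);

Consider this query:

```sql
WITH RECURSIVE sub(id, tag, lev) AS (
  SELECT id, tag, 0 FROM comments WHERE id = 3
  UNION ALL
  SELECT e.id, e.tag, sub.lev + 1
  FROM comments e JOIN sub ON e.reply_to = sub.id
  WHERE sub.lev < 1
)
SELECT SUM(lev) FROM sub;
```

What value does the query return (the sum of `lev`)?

1

Base: id=3 (c35) at lev 0.
Iteration 1: rows with reply_to in {3} -> c15 (id 4, lev 1).
Iteration 2: lev < 1 fails for all current rows; recursion stops.
SUM(lev) = 0 + 1 = 1.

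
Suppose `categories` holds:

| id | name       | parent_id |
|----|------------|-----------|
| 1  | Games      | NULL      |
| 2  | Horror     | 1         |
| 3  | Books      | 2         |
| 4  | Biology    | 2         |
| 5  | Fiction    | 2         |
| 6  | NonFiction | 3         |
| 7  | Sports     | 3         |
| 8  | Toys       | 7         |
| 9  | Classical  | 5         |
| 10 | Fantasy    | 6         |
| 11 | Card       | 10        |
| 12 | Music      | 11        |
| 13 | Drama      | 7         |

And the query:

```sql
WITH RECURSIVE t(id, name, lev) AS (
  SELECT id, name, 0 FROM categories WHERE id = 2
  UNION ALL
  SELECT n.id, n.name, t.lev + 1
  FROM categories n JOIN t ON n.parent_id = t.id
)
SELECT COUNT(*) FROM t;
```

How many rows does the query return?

Base: id=2 (Horror) at lev 0.
Iteration 1: rows with parent_id in {2} -> Books (id 3, lev 1), Biology (id 4, lev 1), Fiction (id 5, lev 1).
Iteration 2: rows with parent_id in {3,4,5} -> NonFiction (id 6, lev 2), Sports (id 7, lev 2), Classical (id 9, lev 2).
Iteration 3: rows with parent_id in {6,7,9} -> Toys (id 8, lev 3), Fantasy (id 10, lev 3), Drama (id 13, lev 3).
Iteration 4: rows with parent_id in {8,10,13} -> Card (id 11, lev 4).
Iteration 5: rows with parent_id in {11} -> Music (id 12, lev 5).
Iteration 6: no rows with parent_id in {12}; recursion stops.
Total rows emitted: 12.

12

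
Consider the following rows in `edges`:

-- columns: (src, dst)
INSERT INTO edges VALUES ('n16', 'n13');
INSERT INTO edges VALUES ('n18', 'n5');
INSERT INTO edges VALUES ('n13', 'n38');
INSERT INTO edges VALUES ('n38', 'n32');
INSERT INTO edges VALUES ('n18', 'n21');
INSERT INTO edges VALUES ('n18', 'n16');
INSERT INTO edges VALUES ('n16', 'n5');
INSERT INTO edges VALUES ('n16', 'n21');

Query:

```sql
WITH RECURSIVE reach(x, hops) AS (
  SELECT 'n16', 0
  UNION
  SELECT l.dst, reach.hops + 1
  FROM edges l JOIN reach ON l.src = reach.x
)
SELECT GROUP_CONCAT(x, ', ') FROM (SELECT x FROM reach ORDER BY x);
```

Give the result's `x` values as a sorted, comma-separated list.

n13, n16, n21, n32, n38, n5

Base: (n16, hops=0).
Iteration 1: edges from {n16} -> (n13, hops=1), (n21, hops=1), (n5, hops=1).
Iteration 2: edges from {n13,n21,n5} -> (n38, hops=2).
Iteration 3: edges from {n38} -> (n32, hops=3).
Iteration 4: no outgoing edges from {n32}; recursion stops.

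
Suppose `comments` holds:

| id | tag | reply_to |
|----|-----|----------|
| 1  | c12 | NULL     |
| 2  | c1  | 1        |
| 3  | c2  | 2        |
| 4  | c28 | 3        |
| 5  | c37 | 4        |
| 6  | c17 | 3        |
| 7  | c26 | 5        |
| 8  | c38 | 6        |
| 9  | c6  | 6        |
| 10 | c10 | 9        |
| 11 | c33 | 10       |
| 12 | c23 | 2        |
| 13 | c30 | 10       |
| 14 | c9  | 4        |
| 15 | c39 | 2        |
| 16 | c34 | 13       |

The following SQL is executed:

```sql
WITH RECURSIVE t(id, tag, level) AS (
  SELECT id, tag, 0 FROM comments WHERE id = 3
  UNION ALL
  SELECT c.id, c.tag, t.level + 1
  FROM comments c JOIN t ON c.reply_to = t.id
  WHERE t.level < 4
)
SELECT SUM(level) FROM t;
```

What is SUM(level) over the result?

Base: id=3 (c2) at level 0.
Iteration 1: rows with reply_to in {3} -> c28 (id 4, level 1), c17 (id 6, level 1).
Iteration 2: rows with reply_to in {4,6} -> c37 (id 5, level 2), c38 (id 8, level 2), c6 (id 9, level 2), c9 (id 14, level 2).
Iteration 3: rows with reply_to in {5,8,9,14} -> c26 (id 7, level 3), c10 (id 10, level 3).
Iteration 4: rows with reply_to in {7,10} -> c33 (id 11, level 4), c30 (id 13, level 4).
Iteration 5: level < 4 fails for all current rows; recursion stops.
SUM(level) = 0 + 1 + 1 + 2 + 2 + 2 + 2 + 3 + 3 + 4 + 4 = 24.

24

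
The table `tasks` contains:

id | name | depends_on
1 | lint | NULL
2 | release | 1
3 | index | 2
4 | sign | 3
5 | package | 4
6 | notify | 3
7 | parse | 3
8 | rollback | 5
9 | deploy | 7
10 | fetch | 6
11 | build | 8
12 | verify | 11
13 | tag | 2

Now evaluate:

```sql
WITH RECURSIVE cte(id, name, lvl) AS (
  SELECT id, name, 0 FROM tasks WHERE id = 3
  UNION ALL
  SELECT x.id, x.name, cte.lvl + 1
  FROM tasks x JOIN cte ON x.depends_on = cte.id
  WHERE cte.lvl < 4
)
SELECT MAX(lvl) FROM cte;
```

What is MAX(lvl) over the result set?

4

Base: id=3 (index) at lvl 0.
Iteration 1: rows with depends_on in {3} -> sign (id 4, lvl 1), notify (id 6, lvl 1), parse (id 7, lvl 1).
Iteration 2: rows with depends_on in {4,6,7} -> package (id 5, lvl 2), deploy (id 9, lvl 2), fetch (id 10, lvl 2).
Iteration 3: rows with depends_on in {5,9,10} -> rollback (id 8, lvl 3).
Iteration 4: rows with depends_on in {8} -> build (id 11, lvl 4).
Iteration 5: lvl < 4 fails for all current rows; recursion stops.
lvl values: 0, 1, 1, 1, 2, 2, 2, 3, 4; the maximum is 4.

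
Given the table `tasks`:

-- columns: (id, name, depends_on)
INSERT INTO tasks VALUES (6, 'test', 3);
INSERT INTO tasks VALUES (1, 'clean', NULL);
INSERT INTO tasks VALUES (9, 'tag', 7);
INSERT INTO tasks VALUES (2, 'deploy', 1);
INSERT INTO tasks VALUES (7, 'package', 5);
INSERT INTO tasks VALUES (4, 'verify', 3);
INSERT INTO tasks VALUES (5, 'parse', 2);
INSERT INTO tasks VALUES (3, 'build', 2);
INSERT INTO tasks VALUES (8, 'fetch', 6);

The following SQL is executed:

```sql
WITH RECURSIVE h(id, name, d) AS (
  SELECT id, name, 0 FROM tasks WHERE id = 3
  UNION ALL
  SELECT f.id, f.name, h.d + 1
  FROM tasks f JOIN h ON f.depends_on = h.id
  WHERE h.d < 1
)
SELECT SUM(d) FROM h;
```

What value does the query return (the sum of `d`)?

Base: id=3 (build) at d 0.
Iteration 1: rows with depends_on in {3} -> verify (id 4, d 1), test (id 6, d 1).
Iteration 2: d < 1 fails for all current rows; recursion stops.
SUM(d) = 0 + 1 + 1 = 2.

2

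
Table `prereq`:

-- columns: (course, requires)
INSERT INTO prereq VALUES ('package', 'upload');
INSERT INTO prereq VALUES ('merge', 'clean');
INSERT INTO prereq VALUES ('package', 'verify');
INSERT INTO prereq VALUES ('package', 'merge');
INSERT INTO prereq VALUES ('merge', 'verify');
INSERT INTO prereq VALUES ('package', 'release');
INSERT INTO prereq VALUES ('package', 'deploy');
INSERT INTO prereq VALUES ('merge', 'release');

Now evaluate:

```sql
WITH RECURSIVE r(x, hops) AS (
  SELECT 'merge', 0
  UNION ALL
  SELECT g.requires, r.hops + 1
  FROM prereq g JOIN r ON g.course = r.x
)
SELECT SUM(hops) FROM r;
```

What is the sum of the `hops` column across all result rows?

Base: (merge, hops=0).
Iteration 1: edges from {merge} -> (clean, hops=1), (release, hops=1), (verify, hops=1).
Iteration 2: no outgoing edges from {clean,release,verify}; recursion stops.
SUM(hops) = 0 + 1 + 1 + 1 = 3.

3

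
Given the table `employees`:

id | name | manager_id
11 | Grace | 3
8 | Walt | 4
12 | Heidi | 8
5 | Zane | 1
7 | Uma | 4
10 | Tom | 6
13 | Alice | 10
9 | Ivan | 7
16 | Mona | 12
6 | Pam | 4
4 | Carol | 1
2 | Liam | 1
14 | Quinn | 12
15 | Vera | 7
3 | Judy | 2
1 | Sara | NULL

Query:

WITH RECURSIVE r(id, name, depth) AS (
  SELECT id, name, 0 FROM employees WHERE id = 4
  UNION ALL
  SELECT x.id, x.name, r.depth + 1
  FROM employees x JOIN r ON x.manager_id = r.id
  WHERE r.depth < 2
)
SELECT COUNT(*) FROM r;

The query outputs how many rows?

8

Base: id=4 (Carol) at depth 0.
Iteration 1: rows with manager_id in {4} -> Pam (id 6, depth 1), Uma (id 7, depth 1), Walt (id 8, depth 1).
Iteration 2: rows with manager_id in {6,7,8} -> Ivan (id 9, depth 2), Tom (id 10, depth 2), Heidi (id 12, depth 2), Vera (id 15, depth 2).
Iteration 3: depth < 2 fails for all current rows; recursion stops.
Total rows emitted: 8.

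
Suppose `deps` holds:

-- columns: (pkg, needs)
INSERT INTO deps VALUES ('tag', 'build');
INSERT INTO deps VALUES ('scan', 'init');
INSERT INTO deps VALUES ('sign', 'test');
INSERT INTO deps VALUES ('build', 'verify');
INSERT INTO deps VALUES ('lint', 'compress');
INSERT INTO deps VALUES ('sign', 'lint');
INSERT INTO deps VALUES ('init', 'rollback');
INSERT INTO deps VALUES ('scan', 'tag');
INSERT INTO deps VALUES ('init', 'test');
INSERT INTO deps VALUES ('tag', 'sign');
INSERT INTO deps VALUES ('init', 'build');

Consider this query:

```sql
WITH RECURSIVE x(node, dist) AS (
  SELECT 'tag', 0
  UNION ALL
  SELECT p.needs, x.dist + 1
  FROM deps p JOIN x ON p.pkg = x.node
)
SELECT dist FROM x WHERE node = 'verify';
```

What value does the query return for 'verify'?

Base: (tag, dist=0).
Iteration 1: edges from {tag} -> (build, dist=1), (sign, dist=1).
Iteration 2: edges from {build,sign} -> (lint, dist=2), (test, dist=2), (verify, dist=2).
Iteration 3: edges from {lint,test,verify} -> (compress, dist=3).
Iteration 4: no outgoing edges from {compress}; recursion stops.

2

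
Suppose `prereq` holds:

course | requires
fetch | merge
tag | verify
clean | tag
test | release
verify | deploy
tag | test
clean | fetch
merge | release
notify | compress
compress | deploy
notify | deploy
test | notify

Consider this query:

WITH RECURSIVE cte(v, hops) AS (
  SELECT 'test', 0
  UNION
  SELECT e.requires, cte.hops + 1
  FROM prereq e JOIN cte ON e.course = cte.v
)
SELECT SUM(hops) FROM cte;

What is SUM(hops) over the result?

9

Base: (test, hops=0).
Iteration 1: edges from {test} -> (notify, hops=1), (release, hops=1).
Iteration 2: edges from {notify,release} -> (compress, hops=2), (deploy, hops=2).
Iteration 3: edges from {compress,deploy} -> (deploy, hops=3).
Iteration 4: no outgoing edges from {deploy}; recursion stops.
SUM(hops) = 0 + 1 + 1 + 2 + 2 + 3 = 9.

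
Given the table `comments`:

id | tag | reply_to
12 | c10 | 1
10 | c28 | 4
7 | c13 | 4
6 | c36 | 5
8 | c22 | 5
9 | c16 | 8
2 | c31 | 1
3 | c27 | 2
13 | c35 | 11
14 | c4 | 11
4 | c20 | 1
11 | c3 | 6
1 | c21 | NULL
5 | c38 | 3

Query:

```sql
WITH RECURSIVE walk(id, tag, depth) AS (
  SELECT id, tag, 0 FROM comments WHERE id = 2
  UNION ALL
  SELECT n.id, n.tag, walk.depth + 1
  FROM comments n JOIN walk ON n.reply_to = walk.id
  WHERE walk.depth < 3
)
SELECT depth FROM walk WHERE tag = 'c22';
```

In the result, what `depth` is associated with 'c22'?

3

Base: id=2 (c31) at depth 0.
Iteration 1: rows with reply_to in {2} -> c27 (id 3, depth 1).
Iteration 2: rows with reply_to in {3} -> c38 (id 5, depth 2).
Iteration 3: rows with reply_to in {5} -> c36 (id 6, depth 3), c22 (id 8, depth 3).
Iteration 4: depth < 3 fails for all current rows; recursion stops.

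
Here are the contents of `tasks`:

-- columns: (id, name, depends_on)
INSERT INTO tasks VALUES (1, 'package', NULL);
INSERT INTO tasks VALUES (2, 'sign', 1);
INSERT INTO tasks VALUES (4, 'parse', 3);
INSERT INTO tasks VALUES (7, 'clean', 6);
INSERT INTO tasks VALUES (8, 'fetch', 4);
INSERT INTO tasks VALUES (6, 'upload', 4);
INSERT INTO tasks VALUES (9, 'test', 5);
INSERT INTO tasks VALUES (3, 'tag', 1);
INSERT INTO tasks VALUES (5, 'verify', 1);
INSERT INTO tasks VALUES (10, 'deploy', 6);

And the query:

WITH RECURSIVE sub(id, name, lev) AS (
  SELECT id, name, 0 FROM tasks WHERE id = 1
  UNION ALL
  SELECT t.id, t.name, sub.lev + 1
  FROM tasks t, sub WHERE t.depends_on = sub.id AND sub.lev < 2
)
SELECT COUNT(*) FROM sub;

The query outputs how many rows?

Base: id=1 (package) at lev 0.
Iteration 1: rows with depends_on in {1} -> sign (id 2, lev 1), tag (id 3, lev 1), verify (id 5, lev 1).
Iteration 2: rows with depends_on in {2,3,5} -> parse (id 4, lev 2), test (id 9, lev 2).
Iteration 3: lev < 2 fails for all current rows; recursion stops.
Total rows emitted: 6.

6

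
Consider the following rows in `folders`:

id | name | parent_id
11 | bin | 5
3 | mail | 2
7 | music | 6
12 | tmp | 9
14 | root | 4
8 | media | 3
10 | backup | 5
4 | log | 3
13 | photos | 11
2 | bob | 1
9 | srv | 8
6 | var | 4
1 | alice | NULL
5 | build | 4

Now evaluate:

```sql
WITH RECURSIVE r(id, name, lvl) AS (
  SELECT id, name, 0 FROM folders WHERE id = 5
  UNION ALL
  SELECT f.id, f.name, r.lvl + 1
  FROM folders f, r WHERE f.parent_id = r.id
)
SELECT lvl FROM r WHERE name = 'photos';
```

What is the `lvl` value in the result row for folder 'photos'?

2

Base: id=5 (build) at lvl 0.
Iteration 1: rows with parent_id in {5} -> backup (id 10, lvl 1), bin (id 11, lvl 1).
Iteration 2: rows with parent_id in {10,11} -> photos (id 13, lvl 2).
Iteration 3: no rows with parent_id in {13}; recursion stops.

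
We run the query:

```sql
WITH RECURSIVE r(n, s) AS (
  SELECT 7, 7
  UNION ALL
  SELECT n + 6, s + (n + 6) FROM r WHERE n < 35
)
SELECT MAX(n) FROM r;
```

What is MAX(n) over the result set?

37

Base: n=7, s=7.
Iteration 1: 7 < 35 holds -> n = 7 + 6 = 13, s = 7 + 13 = 20.
Iteration 2: 13 < 35 holds -> n = 13 + 6 = 19, s = 20 + 19 = 39.
Iteration 3: 19 < 35 holds -> n = 19 + 6 = 25, s = 39 + 25 = 64.
Iteration 4: 25 < 35 holds -> n = 25 + 6 = 31, s = 64 + 31 = 95.
Iteration 5: 31 < 35 holds -> n = 31 + 6 = 37, s = 95 + 37 = 132.
Iteration 6: 37 < 35 fails; recursion stops.
n values: 7, 13, 19, 25, 31, 37; the maximum is 37.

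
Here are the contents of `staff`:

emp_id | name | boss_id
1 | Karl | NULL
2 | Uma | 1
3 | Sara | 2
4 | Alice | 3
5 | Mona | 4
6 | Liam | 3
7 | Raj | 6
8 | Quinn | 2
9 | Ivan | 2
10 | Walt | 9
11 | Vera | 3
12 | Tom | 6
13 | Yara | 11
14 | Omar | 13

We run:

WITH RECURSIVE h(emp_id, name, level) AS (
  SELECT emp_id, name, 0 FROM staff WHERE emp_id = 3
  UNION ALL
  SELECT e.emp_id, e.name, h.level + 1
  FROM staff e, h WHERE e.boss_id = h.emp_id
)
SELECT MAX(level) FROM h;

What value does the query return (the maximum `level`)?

Base: emp_id=3 (Sara) at level 0.
Iteration 1: rows with boss_id in {3} -> Alice (id 4, level 1), Liam (id 6, level 1), Vera (id 11, level 1).
Iteration 2: rows with boss_id in {4,6,11} -> Mona (id 5, level 2), Raj (id 7, level 2), Tom (id 12, level 2), Yara (id 13, level 2).
Iteration 3: rows with boss_id in {5,7,12,13} -> Omar (id 14, level 3).
Iteration 4: no rows with boss_id in {14}; recursion stops.
level values: 0, 1, 1, 1, 2, 2, 2, 2, 3; the maximum is 3.

3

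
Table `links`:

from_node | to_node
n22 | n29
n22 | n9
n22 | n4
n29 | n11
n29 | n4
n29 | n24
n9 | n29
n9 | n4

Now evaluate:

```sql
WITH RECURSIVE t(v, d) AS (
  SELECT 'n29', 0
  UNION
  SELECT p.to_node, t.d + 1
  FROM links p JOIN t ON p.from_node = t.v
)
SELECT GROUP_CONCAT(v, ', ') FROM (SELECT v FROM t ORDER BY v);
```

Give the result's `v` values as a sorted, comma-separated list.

n11, n24, n29, n4

Base: (n29, d=0).
Iteration 1: edges from {n29} -> (n11, d=1), (n24, d=1), (n4, d=1).
Iteration 2: no outgoing edges from {n11,n24,n4}; recursion stops.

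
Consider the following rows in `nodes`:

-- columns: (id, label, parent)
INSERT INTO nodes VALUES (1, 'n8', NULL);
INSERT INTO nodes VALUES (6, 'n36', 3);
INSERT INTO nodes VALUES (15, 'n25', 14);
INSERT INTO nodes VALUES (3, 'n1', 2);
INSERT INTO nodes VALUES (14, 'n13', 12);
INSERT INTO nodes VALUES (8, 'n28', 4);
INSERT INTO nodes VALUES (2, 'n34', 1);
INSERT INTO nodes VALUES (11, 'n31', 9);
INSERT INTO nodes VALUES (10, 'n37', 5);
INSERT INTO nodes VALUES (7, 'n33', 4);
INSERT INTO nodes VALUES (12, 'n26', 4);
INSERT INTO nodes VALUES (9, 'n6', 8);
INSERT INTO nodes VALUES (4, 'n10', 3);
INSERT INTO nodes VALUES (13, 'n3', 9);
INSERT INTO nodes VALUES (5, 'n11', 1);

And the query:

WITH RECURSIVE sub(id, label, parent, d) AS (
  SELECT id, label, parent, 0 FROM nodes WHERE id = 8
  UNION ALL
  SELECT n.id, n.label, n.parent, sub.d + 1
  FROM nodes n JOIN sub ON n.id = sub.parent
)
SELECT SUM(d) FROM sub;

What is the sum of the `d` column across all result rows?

Base: id=8 (n28), parent=4, d 0.
Iteration 1: join on id=4 -> n10 (id 4, parent=3, d 1).
Iteration 2: join on id=3 -> n1 (id 3, parent=2, d 2).
Iteration 3: join on id=2 -> n34 (id 2, parent=1, d 3).
Iteration 4: join on id=1 -> n8 (id 1, parent=NULL, d 4).
Iteration 5: parent is NULL; no match; recursion stops.
SUM(d) = 0 + 1 + 2 + 3 + 4 = 10.

10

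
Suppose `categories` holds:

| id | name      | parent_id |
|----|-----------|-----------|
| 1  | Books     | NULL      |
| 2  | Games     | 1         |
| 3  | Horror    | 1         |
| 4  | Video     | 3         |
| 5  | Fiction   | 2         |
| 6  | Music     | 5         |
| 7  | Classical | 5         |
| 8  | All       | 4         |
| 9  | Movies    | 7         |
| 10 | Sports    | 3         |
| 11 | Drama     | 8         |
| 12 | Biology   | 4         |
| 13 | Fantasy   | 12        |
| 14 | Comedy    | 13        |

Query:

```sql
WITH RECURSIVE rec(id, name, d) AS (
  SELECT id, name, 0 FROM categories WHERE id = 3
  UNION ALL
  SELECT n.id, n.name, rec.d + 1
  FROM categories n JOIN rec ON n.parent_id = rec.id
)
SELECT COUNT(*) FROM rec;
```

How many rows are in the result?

Base: id=3 (Horror) at d 0.
Iteration 1: rows with parent_id in {3} -> Video (id 4, d 1), Sports (id 10, d 1).
Iteration 2: rows with parent_id in {4,10} -> All (id 8, d 2), Biology (id 12, d 2).
Iteration 3: rows with parent_id in {8,12} -> Drama (id 11, d 3), Fantasy (id 13, d 3).
Iteration 4: rows with parent_id in {11,13} -> Comedy (id 14, d 4).
Iteration 5: no rows with parent_id in {14}; recursion stops.
Total rows emitted: 8.

8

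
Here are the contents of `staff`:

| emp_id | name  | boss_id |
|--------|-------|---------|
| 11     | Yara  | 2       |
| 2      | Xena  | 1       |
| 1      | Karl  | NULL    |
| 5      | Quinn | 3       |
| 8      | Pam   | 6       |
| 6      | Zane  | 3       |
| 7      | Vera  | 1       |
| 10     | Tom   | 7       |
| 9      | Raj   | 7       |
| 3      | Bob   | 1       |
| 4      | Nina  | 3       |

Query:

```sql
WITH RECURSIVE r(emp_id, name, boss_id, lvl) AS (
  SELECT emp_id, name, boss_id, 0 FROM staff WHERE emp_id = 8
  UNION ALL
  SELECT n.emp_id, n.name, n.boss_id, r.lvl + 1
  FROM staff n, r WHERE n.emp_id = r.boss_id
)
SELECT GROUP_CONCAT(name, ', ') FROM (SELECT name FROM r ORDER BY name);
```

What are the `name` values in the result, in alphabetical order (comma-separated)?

Base: emp_id=8 (Pam), boss_id=6, lvl 0.
Iteration 1: join on emp_id=6 -> Zane (id 6, boss_id=3, lvl 1).
Iteration 2: join on emp_id=3 -> Bob (id 3, boss_id=1, lvl 2).
Iteration 3: join on emp_id=1 -> Karl (id 1, boss_id=NULL, lvl 3).
Iteration 4: boss_id is NULL; no match; recursion stops.

Bob, Karl, Pam, Zane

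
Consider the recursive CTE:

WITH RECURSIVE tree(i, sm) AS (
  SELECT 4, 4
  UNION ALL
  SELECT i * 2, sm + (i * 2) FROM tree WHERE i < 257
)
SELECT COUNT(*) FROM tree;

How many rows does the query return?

8

Base: i=4, sm=4.
Iteration 1: 4 < 257 holds -> i = 4 * 2 = 8, sm = 4 + 8 = 12.
Iteration 2: 8 < 257 holds -> i = 8 * 2 = 16, sm = 12 + 16 = 28.
Iteration 3: 16 < 257 holds -> i = 16 * 2 = 32, sm = 28 + 32 = 60.
Iteration 4: 32 < 257 holds -> i = 32 * 2 = 64, sm = 60 + 64 = 124.
Iteration 5: 64 < 257 holds -> i = 64 * 2 = 128, sm = 124 + 128 = 252.
Iteration 6: 128 < 257 holds -> i = 128 * 2 = 256, sm = 252 + 256 = 508.
Iteration 7: 256 < 257 holds -> i = 256 * 2 = 512, sm = 508 + 512 = 1020.
Iteration 8: 512 < 257 fails; recursion stops.
Total rows emitted: 8.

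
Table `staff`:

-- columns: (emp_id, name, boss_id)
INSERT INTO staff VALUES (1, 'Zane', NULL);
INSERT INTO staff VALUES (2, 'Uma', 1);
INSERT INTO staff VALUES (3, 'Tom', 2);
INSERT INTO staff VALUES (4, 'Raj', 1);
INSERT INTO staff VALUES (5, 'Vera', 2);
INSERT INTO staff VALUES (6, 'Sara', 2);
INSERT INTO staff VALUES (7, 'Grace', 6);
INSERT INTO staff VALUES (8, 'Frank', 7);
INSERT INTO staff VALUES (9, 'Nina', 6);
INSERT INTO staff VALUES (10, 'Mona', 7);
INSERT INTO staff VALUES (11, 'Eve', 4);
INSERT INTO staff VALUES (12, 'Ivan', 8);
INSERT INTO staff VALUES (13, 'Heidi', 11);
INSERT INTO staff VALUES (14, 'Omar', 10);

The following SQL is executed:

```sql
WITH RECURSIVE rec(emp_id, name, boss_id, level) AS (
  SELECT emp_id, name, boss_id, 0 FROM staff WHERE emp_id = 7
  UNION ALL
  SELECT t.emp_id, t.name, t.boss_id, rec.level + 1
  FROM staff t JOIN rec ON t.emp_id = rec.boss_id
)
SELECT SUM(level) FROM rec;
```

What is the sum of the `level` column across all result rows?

6

Base: emp_id=7 (Grace), boss_id=6, level 0.
Iteration 1: join on emp_id=6 -> Sara (id 6, boss_id=2, level 1).
Iteration 2: join on emp_id=2 -> Uma (id 2, boss_id=1, level 2).
Iteration 3: join on emp_id=1 -> Zane (id 1, boss_id=NULL, level 3).
Iteration 4: boss_id is NULL; no match; recursion stops.
SUM(level) = 0 + 1 + 2 + 3 = 6.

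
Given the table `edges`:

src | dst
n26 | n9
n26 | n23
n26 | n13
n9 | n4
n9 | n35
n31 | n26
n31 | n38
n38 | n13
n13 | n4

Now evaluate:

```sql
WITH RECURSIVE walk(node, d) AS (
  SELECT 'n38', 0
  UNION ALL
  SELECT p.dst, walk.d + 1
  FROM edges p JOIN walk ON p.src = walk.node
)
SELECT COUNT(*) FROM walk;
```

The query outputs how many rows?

3

Base: (n38, d=0).
Iteration 1: edges from {n38} -> (n13, d=1).
Iteration 2: edges from {n13} -> (n4, d=2).
Iteration 3: no outgoing edges from {n4}; recursion stops.
Total rows emitted: 3.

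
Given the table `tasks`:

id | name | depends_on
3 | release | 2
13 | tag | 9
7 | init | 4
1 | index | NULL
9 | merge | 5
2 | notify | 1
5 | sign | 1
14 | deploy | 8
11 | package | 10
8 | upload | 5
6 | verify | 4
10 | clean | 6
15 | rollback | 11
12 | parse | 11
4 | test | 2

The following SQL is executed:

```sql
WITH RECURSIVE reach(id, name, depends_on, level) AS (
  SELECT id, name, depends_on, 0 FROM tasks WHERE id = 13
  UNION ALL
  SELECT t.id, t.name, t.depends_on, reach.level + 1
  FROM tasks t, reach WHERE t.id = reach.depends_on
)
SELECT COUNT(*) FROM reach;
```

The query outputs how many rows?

4

Base: id=13 (tag), depends_on=9, level 0.
Iteration 1: join on id=9 -> merge (id 9, depends_on=5, level 1).
Iteration 2: join on id=5 -> sign (id 5, depends_on=1, level 2).
Iteration 3: join on id=1 -> index (id 1, depends_on=NULL, level 3).
Iteration 4: depends_on is NULL; no match; recursion stops.
Total rows emitted: 4.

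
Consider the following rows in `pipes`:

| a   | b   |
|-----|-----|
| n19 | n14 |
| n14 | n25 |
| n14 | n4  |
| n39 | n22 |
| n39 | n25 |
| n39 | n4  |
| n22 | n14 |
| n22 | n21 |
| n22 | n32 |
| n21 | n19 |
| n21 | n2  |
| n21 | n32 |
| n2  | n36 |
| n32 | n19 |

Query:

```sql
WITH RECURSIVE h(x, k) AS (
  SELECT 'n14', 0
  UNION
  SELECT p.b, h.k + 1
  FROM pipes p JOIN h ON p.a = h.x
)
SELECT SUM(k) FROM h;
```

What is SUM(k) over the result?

Base: (n14, k=0).
Iteration 1: edges from {n14} -> (n25, k=1), (n4, k=1).
Iteration 2: no outgoing edges from {n25,n4}; recursion stops.
SUM(k) = 0 + 1 + 1 = 2.

2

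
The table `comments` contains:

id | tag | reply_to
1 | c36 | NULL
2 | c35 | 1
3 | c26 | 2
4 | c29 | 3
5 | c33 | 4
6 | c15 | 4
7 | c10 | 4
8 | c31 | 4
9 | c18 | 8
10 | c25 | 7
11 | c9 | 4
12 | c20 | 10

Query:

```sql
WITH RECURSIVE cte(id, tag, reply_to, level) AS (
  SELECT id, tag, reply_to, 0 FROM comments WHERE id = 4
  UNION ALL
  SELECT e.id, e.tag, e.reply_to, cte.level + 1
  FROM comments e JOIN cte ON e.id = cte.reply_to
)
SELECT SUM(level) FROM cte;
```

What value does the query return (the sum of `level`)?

Base: id=4 (c29), reply_to=3, level 0.
Iteration 1: join on id=3 -> c26 (id 3, reply_to=2, level 1).
Iteration 2: join on id=2 -> c35 (id 2, reply_to=1, level 2).
Iteration 3: join on id=1 -> c36 (id 1, reply_to=NULL, level 3).
Iteration 4: reply_to is NULL; no match; recursion stops.
SUM(level) = 0 + 1 + 2 + 3 = 6.

6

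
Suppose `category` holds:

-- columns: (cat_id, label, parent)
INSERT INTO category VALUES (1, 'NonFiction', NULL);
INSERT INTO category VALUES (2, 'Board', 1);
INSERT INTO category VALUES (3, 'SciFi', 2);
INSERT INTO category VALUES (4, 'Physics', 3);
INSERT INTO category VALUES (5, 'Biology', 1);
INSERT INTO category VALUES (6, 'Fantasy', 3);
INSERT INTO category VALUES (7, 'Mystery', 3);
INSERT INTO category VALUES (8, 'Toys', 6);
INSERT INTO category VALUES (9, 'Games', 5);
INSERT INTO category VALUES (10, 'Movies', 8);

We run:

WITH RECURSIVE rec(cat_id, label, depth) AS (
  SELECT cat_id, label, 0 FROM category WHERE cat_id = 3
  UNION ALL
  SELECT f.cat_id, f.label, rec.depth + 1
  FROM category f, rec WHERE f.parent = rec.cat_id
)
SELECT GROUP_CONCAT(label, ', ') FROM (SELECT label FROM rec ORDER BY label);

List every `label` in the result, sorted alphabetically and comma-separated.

Base: cat_id=3 (SciFi) at depth 0.
Iteration 1: rows with parent in {3} -> Physics (id 4, depth 1), Fantasy (id 6, depth 1), Mystery (id 7, depth 1).
Iteration 2: rows with parent in {4,6,7} -> Toys (id 8, depth 2).
Iteration 3: rows with parent in {8} -> Movies (id 10, depth 3).
Iteration 4: no rows with parent in {10}; recursion stops.

Fantasy, Movies, Mystery, Physics, SciFi, Toys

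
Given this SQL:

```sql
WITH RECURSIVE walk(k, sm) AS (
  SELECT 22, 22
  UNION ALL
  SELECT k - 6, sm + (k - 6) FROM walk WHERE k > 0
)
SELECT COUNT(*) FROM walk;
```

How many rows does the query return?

5

Base: k=22, sm=22.
Iteration 1: 22 > 0 holds -> k = 22 - 6 = 16, sm = 22 + 16 = 38.
Iteration 2: 16 > 0 holds -> k = 16 - 6 = 10, sm = 38 + 10 = 48.
Iteration 3: 10 > 0 holds -> k = 10 - 6 = 4, sm = 48 + 4 = 52.
Iteration 4: 4 > 0 holds -> k = 4 - 6 = -2, sm = 52 + -2 = 50.
Iteration 5: -2 > 0 fails; recursion stops.
Total rows emitted: 5.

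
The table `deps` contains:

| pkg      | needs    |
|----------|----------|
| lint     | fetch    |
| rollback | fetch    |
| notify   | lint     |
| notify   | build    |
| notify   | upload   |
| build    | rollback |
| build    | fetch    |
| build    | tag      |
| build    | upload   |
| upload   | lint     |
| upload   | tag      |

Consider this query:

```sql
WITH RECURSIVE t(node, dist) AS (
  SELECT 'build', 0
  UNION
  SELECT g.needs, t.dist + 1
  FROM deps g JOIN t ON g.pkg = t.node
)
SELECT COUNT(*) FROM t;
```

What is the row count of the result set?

Base: (build, dist=0).
Iteration 1: edges from {build} -> (fetch, dist=1), (rollback, dist=1), (tag, dist=1), (upload, dist=1).
Iteration 2: edges from {fetch,rollback,tag,upload} -> (fetch, dist=2), (lint, dist=2), (tag, dist=2).
Iteration 3: edges from {fetch,lint,tag} -> (fetch, dist=3).
Iteration 4: no outgoing edges from {fetch}; recursion stops.
Total rows emitted: 9.

9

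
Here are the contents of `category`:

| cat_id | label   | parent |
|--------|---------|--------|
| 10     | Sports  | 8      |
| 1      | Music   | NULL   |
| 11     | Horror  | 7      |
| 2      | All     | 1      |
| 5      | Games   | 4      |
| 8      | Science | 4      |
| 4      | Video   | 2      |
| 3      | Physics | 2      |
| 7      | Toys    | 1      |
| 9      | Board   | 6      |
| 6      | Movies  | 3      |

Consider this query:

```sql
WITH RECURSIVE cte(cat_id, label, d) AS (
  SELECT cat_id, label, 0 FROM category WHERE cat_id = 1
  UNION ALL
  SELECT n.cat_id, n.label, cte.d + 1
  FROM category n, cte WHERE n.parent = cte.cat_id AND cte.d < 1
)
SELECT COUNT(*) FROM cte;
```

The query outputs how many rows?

Base: cat_id=1 (Music) at d 0.
Iteration 1: rows with parent in {1} -> All (id 2, d 1), Toys (id 7, d 1).
Iteration 2: d < 1 fails for all current rows; recursion stops.
Total rows emitted: 3.

3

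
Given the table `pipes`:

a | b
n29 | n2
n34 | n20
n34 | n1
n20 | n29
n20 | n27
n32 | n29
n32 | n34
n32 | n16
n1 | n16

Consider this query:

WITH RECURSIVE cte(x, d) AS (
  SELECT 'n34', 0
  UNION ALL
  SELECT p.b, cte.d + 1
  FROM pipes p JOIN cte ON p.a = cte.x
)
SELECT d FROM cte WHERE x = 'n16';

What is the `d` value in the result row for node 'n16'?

Base: (n34, d=0).
Iteration 1: edges from {n34} -> (n1, d=1), (n20, d=1).
Iteration 2: edges from {n1,n20} -> (n16, d=2), (n27, d=2), (n29, d=2).
Iteration 3: edges from {n16,n27,n29} -> (n2, d=3).
Iteration 4: no outgoing edges from {n2}; recursion stops.

2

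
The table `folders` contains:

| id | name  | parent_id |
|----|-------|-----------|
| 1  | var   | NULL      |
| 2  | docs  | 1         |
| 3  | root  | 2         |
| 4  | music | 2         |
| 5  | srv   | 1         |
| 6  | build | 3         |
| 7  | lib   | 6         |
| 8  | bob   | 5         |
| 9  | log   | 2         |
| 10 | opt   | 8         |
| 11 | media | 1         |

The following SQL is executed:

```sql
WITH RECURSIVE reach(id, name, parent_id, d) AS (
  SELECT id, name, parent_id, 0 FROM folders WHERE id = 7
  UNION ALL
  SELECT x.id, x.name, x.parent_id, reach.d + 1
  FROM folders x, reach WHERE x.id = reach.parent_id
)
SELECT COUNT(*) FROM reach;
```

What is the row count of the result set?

Base: id=7 (lib), parent_id=6, d 0.
Iteration 1: join on id=6 -> build (id 6, parent_id=3, d 1).
Iteration 2: join on id=3 -> root (id 3, parent_id=2, d 2).
Iteration 3: join on id=2 -> docs (id 2, parent_id=1, d 3).
Iteration 4: join on id=1 -> var (id 1, parent_id=NULL, d 4).
Iteration 5: parent_id is NULL; no match; recursion stops.
Total rows emitted: 5.

5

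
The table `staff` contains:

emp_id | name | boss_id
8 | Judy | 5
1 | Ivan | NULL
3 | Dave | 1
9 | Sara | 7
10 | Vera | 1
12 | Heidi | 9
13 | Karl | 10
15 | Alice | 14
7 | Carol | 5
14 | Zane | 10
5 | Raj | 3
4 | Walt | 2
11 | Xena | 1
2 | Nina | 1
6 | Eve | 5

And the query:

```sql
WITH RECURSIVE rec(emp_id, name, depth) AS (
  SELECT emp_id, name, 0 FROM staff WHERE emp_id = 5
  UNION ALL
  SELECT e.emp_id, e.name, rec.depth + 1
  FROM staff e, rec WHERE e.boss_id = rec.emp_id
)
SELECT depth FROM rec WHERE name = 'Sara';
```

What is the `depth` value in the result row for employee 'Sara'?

2

Base: emp_id=5 (Raj) at depth 0.
Iteration 1: rows with boss_id in {5} -> Eve (id 6, depth 1), Carol (id 7, depth 1), Judy (id 8, depth 1).
Iteration 2: rows with boss_id in {6,7,8} -> Sara (id 9, depth 2).
Iteration 3: rows with boss_id in {9} -> Heidi (id 12, depth 3).
Iteration 4: no rows with boss_id in {12}; recursion stops.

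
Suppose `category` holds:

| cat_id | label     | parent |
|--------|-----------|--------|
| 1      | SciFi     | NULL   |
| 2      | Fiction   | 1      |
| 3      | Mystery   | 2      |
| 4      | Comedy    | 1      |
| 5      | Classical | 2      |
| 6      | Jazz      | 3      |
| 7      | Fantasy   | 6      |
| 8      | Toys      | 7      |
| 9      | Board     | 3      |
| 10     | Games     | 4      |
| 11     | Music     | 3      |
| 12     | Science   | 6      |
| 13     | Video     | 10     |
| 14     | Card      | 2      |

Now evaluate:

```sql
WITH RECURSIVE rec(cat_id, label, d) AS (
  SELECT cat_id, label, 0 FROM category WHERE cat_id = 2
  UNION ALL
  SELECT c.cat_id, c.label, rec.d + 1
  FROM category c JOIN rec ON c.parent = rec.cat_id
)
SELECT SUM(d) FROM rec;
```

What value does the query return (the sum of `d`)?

Base: cat_id=2 (Fiction) at d 0.
Iteration 1: rows with parent in {2} -> Mystery (id 3, d 1), Classical (id 5, d 1), Card (id 14, d 1).
Iteration 2: rows with parent in {3,5,14} -> Jazz (id 6, d 2), Board (id 9, d 2), Music (id 11, d 2).
Iteration 3: rows with parent in {6,9,11} -> Fantasy (id 7, d 3), Science (id 12, d 3).
Iteration 4: rows with parent in {7,12} -> Toys (id 8, d 4).
Iteration 5: no rows with parent in {8}; recursion stops.
SUM(d) = 0 + 1 + 1 + 1 + 2 + 2 + 2 + 3 + 3 + 4 = 19.

19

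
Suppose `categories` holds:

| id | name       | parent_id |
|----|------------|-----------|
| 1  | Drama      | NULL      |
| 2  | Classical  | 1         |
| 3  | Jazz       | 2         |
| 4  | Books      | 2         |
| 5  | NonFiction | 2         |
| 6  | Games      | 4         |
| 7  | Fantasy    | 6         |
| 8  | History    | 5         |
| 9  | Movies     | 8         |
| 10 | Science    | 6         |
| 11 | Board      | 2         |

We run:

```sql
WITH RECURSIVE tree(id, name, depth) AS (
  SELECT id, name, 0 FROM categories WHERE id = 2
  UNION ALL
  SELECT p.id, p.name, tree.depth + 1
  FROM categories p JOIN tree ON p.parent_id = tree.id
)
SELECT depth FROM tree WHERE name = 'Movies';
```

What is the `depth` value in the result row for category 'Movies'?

Base: id=2 (Classical) at depth 0.
Iteration 1: rows with parent_id in {2} -> Jazz (id 3, depth 1), Books (id 4, depth 1), NonFiction (id 5, depth 1), Board (id 11, depth 1).
Iteration 2: rows with parent_id in {3,4,5,11} -> Games (id 6, depth 2), History (id 8, depth 2).
Iteration 3: rows with parent_id in {6,8} -> Fantasy (id 7, depth 3), Movies (id 9, depth 3), Science (id 10, depth 3).
Iteration 4: no rows with parent_id in {7,9,10}; recursion stops.

3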